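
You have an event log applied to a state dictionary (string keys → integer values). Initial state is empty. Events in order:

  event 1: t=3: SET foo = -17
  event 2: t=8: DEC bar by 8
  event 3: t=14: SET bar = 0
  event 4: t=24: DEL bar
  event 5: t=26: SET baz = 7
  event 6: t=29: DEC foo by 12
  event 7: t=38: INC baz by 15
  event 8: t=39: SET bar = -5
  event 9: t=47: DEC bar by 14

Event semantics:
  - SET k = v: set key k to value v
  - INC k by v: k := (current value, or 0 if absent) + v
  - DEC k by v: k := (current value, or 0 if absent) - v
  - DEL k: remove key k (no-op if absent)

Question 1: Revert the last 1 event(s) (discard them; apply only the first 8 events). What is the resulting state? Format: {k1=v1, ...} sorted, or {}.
Keep first 8 events (discard last 1):
  after event 1 (t=3: SET foo = -17): {foo=-17}
  after event 2 (t=8: DEC bar by 8): {bar=-8, foo=-17}
  after event 3 (t=14: SET bar = 0): {bar=0, foo=-17}
  after event 4 (t=24: DEL bar): {foo=-17}
  after event 5 (t=26: SET baz = 7): {baz=7, foo=-17}
  after event 6 (t=29: DEC foo by 12): {baz=7, foo=-29}
  after event 7 (t=38: INC baz by 15): {baz=22, foo=-29}
  after event 8 (t=39: SET bar = -5): {bar=-5, baz=22, foo=-29}

Answer: {bar=-5, baz=22, foo=-29}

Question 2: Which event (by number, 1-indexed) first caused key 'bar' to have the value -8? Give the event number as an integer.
Answer: 2

Derivation:
Looking for first event where bar becomes -8:
  event 2: bar (absent) -> -8  <-- first match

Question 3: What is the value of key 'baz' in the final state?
Track key 'baz' through all 9 events:
  event 1 (t=3: SET foo = -17): baz unchanged
  event 2 (t=8: DEC bar by 8): baz unchanged
  event 3 (t=14: SET bar = 0): baz unchanged
  event 4 (t=24: DEL bar): baz unchanged
  event 5 (t=26: SET baz = 7): baz (absent) -> 7
  event 6 (t=29: DEC foo by 12): baz unchanged
  event 7 (t=38: INC baz by 15): baz 7 -> 22
  event 8 (t=39: SET bar = -5): baz unchanged
  event 9 (t=47: DEC bar by 14): baz unchanged
Final: baz = 22

Answer: 22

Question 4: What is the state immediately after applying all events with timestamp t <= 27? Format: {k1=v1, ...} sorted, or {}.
Apply events with t <= 27 (5 events):
  after event 1 (t=3: SET foo = -17): {foo=-17}
  after event 2 (t=8: DEC bar by 8): {bar=-8, foo=-17}
  after event 3 (t=14: SET bar = 0): {bar=0, foo=-17}
  after event 4 (t=24: DEL bar): {foo=-17}
  after event 5 (t=26: SET baz = 7): {baz=7, foo=-17}

Answer: {baz=7, foo=-17}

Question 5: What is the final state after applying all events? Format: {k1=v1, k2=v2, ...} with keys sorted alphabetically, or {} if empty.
Answer: {bar=-19, baz=22, foo=-29}

Derivation:
  after event 1 (t=3: SET foo = -17): {foo=-17}
  after event 2 (t=8: DEC bar by 8): {bar=-8, foo=-17}
  after event 3 (t=14: SET bar = 0): {bar=0, foo=-17}
  after event 4 (t=24: DEL bar): {foo=-17}
  after event 5 (t=26: SET baz = 7): {baz=7, foo=-17}
  after event 6 (t=29: DEC foo by 12): {baz=7, foo=-29}
  after event 7 (t=38: INC baz by 15): {baz=22, foo=-29}
  after event 8 (t=39: SET bar = -5): {bar=-5, baz=22, foo=-29}
  after event 9 (t=47: DEC bar by 14): {bar=-19, baz=22, foo=-29}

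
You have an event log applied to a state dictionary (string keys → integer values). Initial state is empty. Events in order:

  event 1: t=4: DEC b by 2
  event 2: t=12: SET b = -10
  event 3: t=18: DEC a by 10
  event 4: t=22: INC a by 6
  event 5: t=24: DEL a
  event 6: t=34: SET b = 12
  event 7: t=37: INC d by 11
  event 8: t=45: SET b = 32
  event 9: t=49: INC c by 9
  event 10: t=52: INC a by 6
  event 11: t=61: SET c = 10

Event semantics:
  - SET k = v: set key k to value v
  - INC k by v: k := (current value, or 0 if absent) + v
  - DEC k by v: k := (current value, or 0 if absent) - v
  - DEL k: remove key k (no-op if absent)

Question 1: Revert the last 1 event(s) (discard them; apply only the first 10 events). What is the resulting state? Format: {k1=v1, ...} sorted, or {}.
Keep first 10 events (discard last 1):
  after event 1 (t=4: DEC b by 2): {b=-2}
  after event 2 (t=12: SET b = -10): {b=-10}
  after event 3 (t=18: DEC a by 10): {a=-10, b=-10}
  after event 4 (t=22: INC a by 6): {a=-4, b=-10}
  after event 5 (t=24: DEL a): {b=-10}
  after event 6 (t=34: SET b = 12): {b=12}
  after event 7 (t=37: INC d by 11): {b=12, d=11}
  after event 8 (t=45: SET b = 32): {b=32, d=11}
  after event 9 (t=49: INC c by 9): {b=32, c=9, d=11}
  after event 10 (t=52: INC a by 6): {a=6, b=32, c=9, d=11}

Answer: {a=6, b=32, c=9, d=11}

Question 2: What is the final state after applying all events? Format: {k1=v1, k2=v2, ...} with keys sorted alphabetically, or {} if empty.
  after event 1 (t=4: DEC b by 2): {b=-2}
  after event 2 (t=12: SET b = -10): {b=-10}
  after event 3 (t=18: DEC a by 10): {a=-10, b=-10}
  after event 4 (t=22: INC a by 6): {a=-4, b=-10}
  after event 5 (t=24: DEL a): {b=-10}
  after event 6 (t=34: SET b = 12): {b=12}
  after event 7 (t=37: INC d by 11): {b=12, d=11}
  after event 8 (t=45: SET b = 32): {b=32, d=11}
  after event 9 (t=49: INC c by 9): {b=32, c=9, d=11}
  after event 10 (t=52: INC a by 6): {a=6, b=32, c=9, d=11}
  after event 11 (t=61: SET c = 10): {a=6, b=32, c=10, d=11}

Answer: {a=6, b=32, c=10, d=11}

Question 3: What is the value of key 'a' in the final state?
Answer: 6

Derivation:
Track key 'a' through all 11 events:
  event 1 (t=4: DEC b by 2): a unchanged
  event 2 (t=12: SET b = -10): a unchanged
  event 3 (t=18: DEC a by 10): a (absent) -> -10
  event 4 (t=22: INC a by 6): a -10 -> -4
  event 5 (t=24: DEL a): a -4 -> (absent)
  event 6 (t=34: SET b = 12): a unchanged
  event 7 (t=37: INC d by 11): a unchanged
  event 8 (t=45: SET b = 32): a unchanged
  event 9 (t=49: INC c by 9): a unchanged
  event 10 (t=52: INC a by 6): a (absent) -> 6
  event 11 (t=61: SET c = 10): a unchanged
Final: a = 6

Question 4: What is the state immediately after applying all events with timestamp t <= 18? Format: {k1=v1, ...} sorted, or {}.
Apply events with t <= 18 (3 events):
  after event 1 (t=4: DEC b by 2): {b=-2}
  after event 2 (t=12: SET b = -10): {b=-10}
  after event 3 (t=18: DEC a by 10): {a=-10, b=-10}

Answer: {a=-10, b=-10}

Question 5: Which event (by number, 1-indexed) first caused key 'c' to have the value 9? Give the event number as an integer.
Looking for first event where c becomes 9:
  event 9: c (absent) -> 9  <-- first match

Answer: 9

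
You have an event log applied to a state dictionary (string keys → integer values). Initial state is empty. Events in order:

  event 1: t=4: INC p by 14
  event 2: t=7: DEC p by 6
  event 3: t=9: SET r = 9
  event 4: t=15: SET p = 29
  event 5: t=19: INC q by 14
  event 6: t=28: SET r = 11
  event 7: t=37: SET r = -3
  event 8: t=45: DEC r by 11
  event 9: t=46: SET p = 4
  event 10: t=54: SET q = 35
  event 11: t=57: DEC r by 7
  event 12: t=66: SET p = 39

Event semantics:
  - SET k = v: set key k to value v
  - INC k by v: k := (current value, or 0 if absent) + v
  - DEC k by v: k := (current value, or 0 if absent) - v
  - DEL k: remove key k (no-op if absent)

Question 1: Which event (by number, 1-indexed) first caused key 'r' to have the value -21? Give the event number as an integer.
Answer: 11

Derivation:
Looking for first event where r becomes -21:
  event 3: r = 9
  event 4: r = 9
  event 5: r = 9
  event 6: r = 11
  event 7: r = -3
  event 8: r = -14
  event 9: r = -14
  event 10: r = -14
  event 11: r -14 -> -21  <-- first match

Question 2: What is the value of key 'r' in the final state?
Answer: -21

Derivation:
Track key 'r' through all 12 events:
  event 1 (t=4: INC p by 14): r unchanged
  event 2 (t=7: DEC p by 6): r unchanged
  event 3 (t=9: SET r = 9): r (absent) -> 9
  event 4 (t=15: SET p = 29): r unchanged
  event 5 (t=19: INC q by 14): r unchanged
  event 6 (t=28: SET r = 11): r 9 -> 11
  event 7 (t=37: SET r = -3): r 11 -> -3
  event 8 (t=45: DEC r by 11): r -3 -> -14
  event 9 (t=46: SET p = 4): r unchanged
  event 10 (t=54: SET q = 35): r unchanged
  event 11 (t=57: DEC r by 7): r -14 -> -21
  event 12 (t=66: SET p = 39): r unchanged
Final: r = -21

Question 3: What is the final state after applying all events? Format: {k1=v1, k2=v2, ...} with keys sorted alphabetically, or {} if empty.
Answer: {p=39, q=35, r=-21}

Derivation:
  after event 1 (t=4: INC p by 14): {p=14}
  after event 2 (t=7: DEC p by 6): {p=8}
  after event 3 (t=9: SET r = 9): {p=8, r=9}
  after event 4 (t=15: SET p = 29): {p=29, r=9}
  after event 5 (t=19: INC q by 14): {p=29, q=14, r=9}
  after event 6 (t=28: SET r = 11): {p=29, q=14, r=11}
  after event 7 (t=37: SET r = -3): {p=29, q=14, r=-3}
  after event 8 (t=45: DEC r by 11): {p=29, q=14, r=-14}
  after event 9 (t=46: SET p = 4): {p=4, q=14, r=-14}
  after event 10 (t=54: SET q = 35): {p=4, q=35, r=-14}
  after event 11 (t=57: DEC r by 7): {p=4, q=35, r=-21}
  after event 12 (t=66: SET p = 39): {p=39, q=35, r=-21}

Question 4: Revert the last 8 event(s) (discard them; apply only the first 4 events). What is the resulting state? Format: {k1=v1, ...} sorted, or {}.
Answer: {p=29, r=9}

Derivation:
Keep first 4 events (discard last 8):
  after event 1 (t=4: INC p by 14): {p=14}
  after event 2 (t=7: DEC p by 6): {p=8}
  after event 3 (t=9: SET r = 9): {p=8, r=9}
  after event 4 (t=15: SET p = 29): {p=29, r=9}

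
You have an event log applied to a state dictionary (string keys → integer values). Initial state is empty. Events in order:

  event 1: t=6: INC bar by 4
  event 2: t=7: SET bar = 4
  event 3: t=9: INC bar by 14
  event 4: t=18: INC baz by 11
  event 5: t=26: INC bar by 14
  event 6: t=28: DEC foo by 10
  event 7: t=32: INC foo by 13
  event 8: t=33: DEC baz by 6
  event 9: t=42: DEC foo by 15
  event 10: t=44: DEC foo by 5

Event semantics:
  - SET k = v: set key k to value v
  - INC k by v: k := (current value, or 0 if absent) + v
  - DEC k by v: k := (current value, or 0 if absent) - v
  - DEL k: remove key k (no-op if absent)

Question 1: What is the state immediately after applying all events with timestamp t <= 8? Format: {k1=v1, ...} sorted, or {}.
Answer: {bar=4}

Derivation:
Apply events with t <= 8 (2 events):
  after event 1 (t=6: INC bar by 4): {bar=4}
  after event 2 (t=7: SET bar = 4): {bar=4}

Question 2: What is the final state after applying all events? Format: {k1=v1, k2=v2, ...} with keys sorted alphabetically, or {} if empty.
  after event 1 (t=6: INC bar by 4): {bar=4}
  after event 2 (t=7: SET bar = 4): {bar=4}
  after event 3 (t=9: INC bar by 14): {bar=18}
  after event 4 (t=18: INC baz by 11): {bar=18, baz=11}
  after event 5 (t=26: INC bar by 14): {bar=32, baz=11}
  after event 6 (t=28: DEC foo by 10): {bar=32, baz=11, foo=-10}
  after event 7 (t=32: INC foo by 13): {bar=32, baz=11, foo=3}
  after event 8 (t=33: DEC baz by 6): {bar=32, baz=5, foo=3}
  after event 9 (t=42: DEC foo by 15): {bar=32, baz=5, foo=-12}
  after event 10 (t=44: DEC foo by 5): {bar=32, baz=5, foo=-17}

Answer: {bar=32, baz=5, foo=-17}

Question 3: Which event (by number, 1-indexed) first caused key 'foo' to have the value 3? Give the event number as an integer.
Answer: 7

Derivation:
Looking for first event where foo becomes 3:
  event 6: foo = -10
  event 7: foo -10 -> 3  <-- first match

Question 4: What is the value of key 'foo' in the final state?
Answer: -17

Derivation:
Track key 'foo' through all 10 events:
  event 1 (t=6: INC bar by 4): foo unchanged
  event 2 (t=7: SET bar = 4): foo unchanged
  event 3 (t=9: INC bar by 14): foo unchanged
  event 4 (t=18: INC baz by 11): foo unchanged
  event 5 (t=26: INC bar by 14): foo unchanged
  event 6 (t=28: DEC foo by 10): foo (absent) -> -10
  event 7 (t=32: INC foo by 13): foo -10 -> 3
  event 8 (t=33: DEC baz by 6): foo unchanged
  event 9 (t=42: DEC foo by 15): foo 3 -> -12
  event 10 (t=44: DEC foo by 5): foo -12 -> -17
Final: foo = -17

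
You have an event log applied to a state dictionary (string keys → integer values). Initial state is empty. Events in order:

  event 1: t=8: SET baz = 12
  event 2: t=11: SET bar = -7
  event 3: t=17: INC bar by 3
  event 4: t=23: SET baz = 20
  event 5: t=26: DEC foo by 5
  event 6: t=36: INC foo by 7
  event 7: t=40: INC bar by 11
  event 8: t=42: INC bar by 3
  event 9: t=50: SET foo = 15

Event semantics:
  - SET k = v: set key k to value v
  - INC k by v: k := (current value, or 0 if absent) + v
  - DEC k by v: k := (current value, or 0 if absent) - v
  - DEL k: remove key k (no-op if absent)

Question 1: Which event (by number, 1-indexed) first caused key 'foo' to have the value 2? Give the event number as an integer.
Looking for first event where foo becomes 2:
  event 5: foo = -5
  event 6: foo -5 -> 2  <-- first match

Answer: 6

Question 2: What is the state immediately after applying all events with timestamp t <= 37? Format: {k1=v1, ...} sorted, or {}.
Apply events with t <= 37 (6 events):
  after event 1 (t=8: SET baz = 12): {baz=12}
  after event 2 (t=11: SET bar = -7): {bar=-7, baz=12}
  after event 3 (t=17: INC bar by 3): {bar=-4, baz=12}
  after event 4 (t=23: SET baz = 20): {bar=-4, baz=20}
  after event 5 (t=26: DEC foo by 5): {bar=-4, baz=20, foo=-5}
  after event 6 (t=36: INC foo by 7): {bar=-4, baz=20, foo=2}

Answer: {bar=-4, baz=20, foo=2}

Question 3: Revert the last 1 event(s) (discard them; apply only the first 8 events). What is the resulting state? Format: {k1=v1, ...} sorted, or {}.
Answer: {bar=10, baz=20, foo=2}

Derivation:
Keep first 8 events (discard last 1):
  after event 1 (t=8: SET baz = 12): {baz=12}
  after event 2 (t=11: SET bar = -7): {bar=-7, baz=12}
  after event 3 (t=17: INC bar by 3): {bar=-4, baz=12}
  after event 4 (t=23: SET baz = 20): {bar=-4, baz=20}
  after event 5 (t=26: DEC foo by 5): {bar=-4, baz=20, foo=-5}
  after event 6 (t=36: INC foo by 7): {bar=-4, baz=20, foo=2}
  after event 7 (t=40: INC bar by 11): {bar=7, baz=20, foo=2}
  after event 8 (t=42: INC bar by 3): {bar=10, baz=20, foo=2}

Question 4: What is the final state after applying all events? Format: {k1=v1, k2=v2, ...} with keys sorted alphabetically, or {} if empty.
Answer: {bar=10, baz=20, foo=15}

Derivation:
  after event 1 (t=8: SET baz = 12): {baz=12}
  after event 2 (t=11: SET bar = -7): {bar=-7, baz=12}
  after event 3 (t=17: INC bar by 3): {bar=-4, baz=12}
  after event 4 (t=23: SET baz = 20): {bar=-4, baz=20}
  after event 5 (t=26: DEC foo by 5): {bar=-4, baz=20, foo=-5}
  after event 6 (t=36: INC foo by 7): {bar=-4, baz=20, foo=2}
  after event 7 (t=40: INC bar by 11): {bar=7, baz=20, foo=2}
  after event 8 (t=42: INC bar by 3): {bar=10, baz=20, foo=2}
  after event 9 (t=50: SET foo = 15): {bar=10, baz=20, foo=15}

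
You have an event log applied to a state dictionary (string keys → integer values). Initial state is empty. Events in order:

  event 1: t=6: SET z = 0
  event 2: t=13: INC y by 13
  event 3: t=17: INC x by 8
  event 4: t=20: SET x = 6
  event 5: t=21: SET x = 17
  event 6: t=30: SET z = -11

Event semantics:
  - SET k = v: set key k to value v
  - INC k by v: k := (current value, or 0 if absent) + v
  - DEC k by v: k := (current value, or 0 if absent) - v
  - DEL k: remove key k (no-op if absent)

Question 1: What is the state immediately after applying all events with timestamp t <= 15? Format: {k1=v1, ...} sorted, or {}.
Answer: {y=13, z=0}

Derivation:
Apply events with t <= 15 (2 events):
  after event 1 (t=6: SET z = 0): {z=0}
  after event 2 (t=13: INC y by 13): {y=13, z=0}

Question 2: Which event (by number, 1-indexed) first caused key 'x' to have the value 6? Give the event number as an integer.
Looking for first event where x becomes 6:
  event 3: x = 8
  event 4: x 8 -> 6  <-- first match

Answer: 4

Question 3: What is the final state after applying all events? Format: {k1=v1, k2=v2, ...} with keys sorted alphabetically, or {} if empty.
  after event 1 (t=6: SET z = 0): {z=0}
  after event 2 (t=13: INC y by 13): {y=13, z=0}
  after event 3 (t=17: INC x by 8): {x=8, y=13, z=0}
  after event 4 (t=20: SET x = 6): {x=6, y=13, z=0}
  after event 5 (t=21: SET x = 17): {x=17, y=13, z=0}
  after event 6 (t=30: SET z = -11): {x=17, y=13, z=-11}

Answer: {x=17, y=13, z=-11}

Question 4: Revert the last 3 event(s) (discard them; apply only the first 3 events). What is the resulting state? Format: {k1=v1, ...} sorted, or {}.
Keep first 3 events (discard last 3):
  after event 1 (t=6: SET z = 0): {z=0}
  after event 2 (t=13: INC y by 13): {y=13, z=0}
  after event 3 (t=17: INC x by 8): {x=8, y=13, z=0}

Answer: {x=8, y=13, z=0}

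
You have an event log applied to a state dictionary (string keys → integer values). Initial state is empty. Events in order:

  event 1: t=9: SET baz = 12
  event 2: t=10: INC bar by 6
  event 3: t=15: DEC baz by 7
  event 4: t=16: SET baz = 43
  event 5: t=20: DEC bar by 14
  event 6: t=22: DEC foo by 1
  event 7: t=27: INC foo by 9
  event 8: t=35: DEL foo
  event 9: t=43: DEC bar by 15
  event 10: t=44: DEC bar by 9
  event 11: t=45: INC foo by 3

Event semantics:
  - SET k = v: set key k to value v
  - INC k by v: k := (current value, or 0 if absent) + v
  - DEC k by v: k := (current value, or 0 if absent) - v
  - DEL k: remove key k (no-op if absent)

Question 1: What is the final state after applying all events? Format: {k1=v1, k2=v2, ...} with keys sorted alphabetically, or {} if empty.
  after event 1 (t=9: SET baz = 12): {baz=12}
  after event 2 (t=10: INC bar by 6): {bar=6, baz=12}
  after event 3 (t=15: DEC baz by 7): {bar=6, baz=5}
  after event 4 (t=16: SET baz = 43): {bar=6, baz=43}
  after event 5 (t=20: DEC bar by 14): {bar=-8, baz=43}
  after event 6 (t=22: DEC foo by 1): {bar=-8, baz=43, foo=-1}
  after event 7 (t=27: INC foo by 9): {bar=-8, baz=43, foo=8}
  after event 8 (t=35: DEL foo): {bar=-8, baz=43}
  after event 9 (t=43: DEC bar by 15): {bar=-23, baz=43}
  after event 10 (t=44: DEC bar by 9): {bar=-32, baz=43}
  after event 11 (t=45: INC foo by 3): {bar=-32, baz=43, foo=3}

Answer: {bar=-32, baz=43, foo=3}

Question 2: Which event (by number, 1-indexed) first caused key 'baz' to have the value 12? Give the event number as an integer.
Answer: 1

Derivation:
Looking for first event where baz becomes 12:
  event 1: baz (absent) -> 12  <-- first match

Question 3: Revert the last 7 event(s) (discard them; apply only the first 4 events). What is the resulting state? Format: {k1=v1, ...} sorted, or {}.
Keep first 4 events (discard last 7):
  after event 1 (t=9: SET baz = 12): {baz=12}
  after event 2 (t=10: INC bar by 6): {bar=6, baz=12}
  after event 3 (t=15: DEC baz by 7): {bar=6, baz=5}
  after event 4 (t=16: SET baz = 43): {bar=6, baz=43}

Answer: {bar=6, baz=43}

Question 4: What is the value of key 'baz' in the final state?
Track key 'baz' through all 11 events:
  event 1 (t=9: SET baz = 12): baz (absent) -> 12
  event 2 (t=10: INC bar by 6): baz unchanged
  event 3 (t=15: DEC baz by 7): baz 12 -> 5
  event 4 (t=16: SET baz = 43): baz 5 -> 43
  event 5 (t=20: DEC bar by 14): baz unchanged
  event 6 (t=22: DEC foo by 1): baz unchanged
  event 7 (t=27: INC foo by 9): baz unchanged
  event 8 (t=35: DEL foo): baz unchanged
  event 9 (t=43: DEC bar by 15): baz unchanged
  event 10 (t=44: DEC bar by 9): baz unchanged
  event 11 (t=45: INC foo by 3): baz unchanged
Final: baz = 43

Answer: 43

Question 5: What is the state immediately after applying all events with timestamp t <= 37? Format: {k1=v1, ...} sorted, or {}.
Apply events with t <= 37 (8 events):
  after event 1 (t=9: SET baz = 12): {baz=12}
  after event 2 (t=10: INC bar by 6): {bar=6, baz=12}
  after event 3 (t=15: DEC baz by 7): {bar=6, baz=5}
  after event 4 (t=16: SET baz = 43): {bar=6, baz=43}
  after event 5 (t=20: DEC bar by 14): {bar=-8, baz=43}
  after event 6 (t=22: DEC foo by 1): {bar=-8, baz=43, foo=-1}
  after event 7 (t=27: INC foo by 9): {bar=-8, baz=43, foo=8}
  after event 8 (t=35: DEL foo): {bar=-8, baz=43}

Answer: {bar=-8, baz=43}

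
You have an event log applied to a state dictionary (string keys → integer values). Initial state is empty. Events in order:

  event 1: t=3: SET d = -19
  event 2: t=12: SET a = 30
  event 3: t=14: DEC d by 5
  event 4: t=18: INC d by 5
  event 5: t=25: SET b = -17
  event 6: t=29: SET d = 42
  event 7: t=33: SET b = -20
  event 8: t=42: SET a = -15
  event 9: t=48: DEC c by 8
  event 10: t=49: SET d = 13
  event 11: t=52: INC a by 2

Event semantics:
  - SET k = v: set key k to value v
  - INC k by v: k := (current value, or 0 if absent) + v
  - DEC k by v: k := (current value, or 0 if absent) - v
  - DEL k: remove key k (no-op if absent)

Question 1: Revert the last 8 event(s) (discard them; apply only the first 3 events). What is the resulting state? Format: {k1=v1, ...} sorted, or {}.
Answer: {a=30, d=-24}

Derivation:
Keep first 3 events (discard last 8):
  after event 1 (t=3: SET d = -19): {d=-19}
  after event 2 (t=12: SET a = 30): {a=30, d=-19}
  after event 3 (t=14: DEC d by 5): {a=30, d=-24}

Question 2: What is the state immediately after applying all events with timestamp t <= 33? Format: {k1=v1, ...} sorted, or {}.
Apply events with t <= 33 (7 events):
  after event 1 (t=3: SET d = -19): {d=-19}
  after event 2 (t=12: SET a = 30): {a=30, d=-19}
  after event 3 (t=14: DEC d by 5): {a=30, d=-24}
  after event 4 (t=18: INC d by 5): {a=30, d=-19}
  after event 5 (t=25: SET b = -17): {a=30, b=-17, d=-19}
  after event 6 (t=29: SET d = 42): {a=30, b=-17, d=42}
  after event 7 (t=33: SET b = -20): {a=30, b=-20, d=42}

Answer: {a=30, b=-20, d=42}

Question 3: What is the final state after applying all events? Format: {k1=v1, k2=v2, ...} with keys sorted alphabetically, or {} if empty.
  after event 1 (t=3: SET d = -19): {d=-19}
  after event 2 (t=12: SET a = 30): {a=30, d=-19}
  after event 3 (t=14: DEC d by 5): {a=30, d=-24}
  after event 4 (t=18: INC d by 5): {a=30, d=-19}
  after event 5 (t=25: SET b = -17): {a=30, b=-17, d=-19}
  after event 6 (t=29: SET d = 42): {a=30, b=-17, d=42}
  after event 7 (t=33: SET b = -20): {a=30, b=-20, d=42}
  after event 8 (t=42: SET a = -15): {a=-15, b=-20, d=42}
  after event 9 (t=48: DEC c by 8): {a=-15, b=-20, c=-8, d=42}
  after event 10 (t=49: SET d = 13): {a=-15, b=-20, c=-8, d=13}
  after event 11 (t=52: INC a by 2): {a=-13, b=-20, c=-8, d=13}

Answer: {a=-13, b=-20, c=-8, d=13}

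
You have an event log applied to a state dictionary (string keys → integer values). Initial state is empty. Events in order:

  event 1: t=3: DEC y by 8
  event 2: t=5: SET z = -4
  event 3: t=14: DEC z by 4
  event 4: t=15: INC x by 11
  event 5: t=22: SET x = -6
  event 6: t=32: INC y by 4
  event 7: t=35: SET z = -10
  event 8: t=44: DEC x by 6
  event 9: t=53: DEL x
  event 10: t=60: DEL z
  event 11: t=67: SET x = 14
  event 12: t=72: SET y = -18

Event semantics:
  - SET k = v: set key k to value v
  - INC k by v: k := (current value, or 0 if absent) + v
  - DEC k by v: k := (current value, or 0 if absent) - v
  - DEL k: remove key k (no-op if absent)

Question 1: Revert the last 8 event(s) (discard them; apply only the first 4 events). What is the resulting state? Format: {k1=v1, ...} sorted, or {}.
Keep first 4 events (discard last 8):
  after event 1 (t=3: DEC y by 8): {y=-8}
  after event 2 (t=5: SET z = -4): {y=-8, z=-4}
  after event 3 (t=14: DEC z by 4): {y=-8, z=-8}
  after event 4 (t=15: INC x by 11): {x=11, y=-8, z=-8}

Answer: {x=11, y=-8, z=-8}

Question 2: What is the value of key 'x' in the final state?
Track key 'x' through all 12 events:
  event 1 (t=3: DEC y by 8): x unchanged
  event 2 (t=5: SET z = -4): x unchanged
  event 3 (t=14: DEC z by 4): x unchanged
  event 4 (t=15: INC x by 11): x (absent) -> 11
  event 5 (t=22: SET x = -6): x 11 -> -6
  event 6 (t=32: INC y by 4): x unchanged
  event 7 (t=35: SET z = -10): x unchanged
  event 8 (t=44: DEC x by 6): x -6 -> -12
  event 9 (t=53: DEL x): x -12 -> (absent)
  event 10 (t=60: DEL z): x unchanged
  event 11 (t=67: SET x = 14): x (absent) -> 14
  event 12 (t=72: SET y = -18): x unchanged
Final: x = 14

Answer: 14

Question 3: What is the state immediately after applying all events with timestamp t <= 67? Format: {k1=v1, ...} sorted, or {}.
Apply events with t <= 67 (11 events):
  after event 1 (t=3: DEC y by 8): {y=-8}
  after event 2 (t=5: SET z = -4): {y=-8, z=-4}
  after event 3 (t=14: DEC z by 4): {y=-8, z=-8}
  after event 4 (t=15: INC x by 11): {x=11, y=-8, z=-8}
  after event 5 (t=22: SET x = -6): {x=-6, y=-8, z=-8}
  after event 6 (t=32: INC y by 4): {x=-6, y=-4, z=-8}
  after event 7 (t=35: SET z = -10): {x=-6, y=-4, z=-10}
  after event 8 (t=44: DEC x by 6): {x=-12, y=-4, z=-10}
  after event 9 (t=53: DEL x): {y=-4, z=-10}
  after event 10 (t=60: DEL z): {y=-4}
  after event 11 (t=67: SET x = 14): {x=14, y=-4}

Answer: {x=14, y=-4}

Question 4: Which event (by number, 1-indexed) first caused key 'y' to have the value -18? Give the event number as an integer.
Looking for first event where y becomes -18:
  event 1: y = -8
  event 2: y = -8
  event 3: y = -8
  event 4: y = -8
  event 5: y = -8
  event 6: y = -4
  event 7: y = -4
  event 8: y = -4
  event 9: y = -4
  event 10: y = -4
  event 11: y = -4
  event 12: y -4 -> -18  <-- first match

Answer: 12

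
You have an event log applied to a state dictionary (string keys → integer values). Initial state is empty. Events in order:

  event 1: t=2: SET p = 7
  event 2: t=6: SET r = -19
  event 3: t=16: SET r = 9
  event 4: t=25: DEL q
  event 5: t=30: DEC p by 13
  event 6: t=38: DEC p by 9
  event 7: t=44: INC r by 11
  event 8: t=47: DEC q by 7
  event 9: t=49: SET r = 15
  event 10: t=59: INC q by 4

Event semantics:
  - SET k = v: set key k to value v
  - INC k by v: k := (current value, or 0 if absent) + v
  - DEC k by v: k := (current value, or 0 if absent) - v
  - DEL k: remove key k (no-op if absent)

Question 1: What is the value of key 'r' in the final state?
Answer: 15

Derivation:
Track key 'r' through all 10 events:
  event 1 (t=2: SET p = 7): r unchanged
  event 2 (t=6: SET r = -19): r (absent) -> -19
  event 3 (t=16: SET r = 9): r -19 -> 9
  event 4 (t=25: DEL q): r unchanged
  event 5 (t=30: DEC p by 13): r unchanged
  event 6 (t=38: DEC p by 9): r unchanged
  event 7 (t=44: INC r by 11): r 9 -> 20
  event 8 (t=47: DEC q by 7): r unchanged
  event 9 (t=49: SET r = 15): r 20 -> 15
  event 10 (t=59: INC q by 4): r unchanged
Final: r = 15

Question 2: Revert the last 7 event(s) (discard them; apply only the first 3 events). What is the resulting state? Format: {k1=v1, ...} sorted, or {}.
Keep first 3 events (discard last 7):
  after event 1 (t=2: SET p = 7): {p=7}
  after event 2 (t=6: SET r = -19): {p=7, r=-19}
  after event 3 (t=16: SET r = 9): {p=7, r=9}

Answer: {p=7, r=9}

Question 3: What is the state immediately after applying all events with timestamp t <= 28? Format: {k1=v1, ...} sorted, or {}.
Apply events with t <= 28 (4 events):
  after event 1 (t=2: SET p = 7): {p=7}
  after event 2 (t=6: SET r = -19): {p=7, r=-19}
  after event 3 (t=16: SET r = 9): {p=7, r=9}
  after event 4 (t=25: DEL q): {p=7, r=9}

Answer: {p=7, r=9}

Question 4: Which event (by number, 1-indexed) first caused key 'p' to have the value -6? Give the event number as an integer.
Looking for first event where p becomes -6:
  event 1: p = 7
  event 2: p = 7
  event 3: p = 7
  event 4: p = 7
  event 5: p 7 -> -6  <-- first match

Answer: 5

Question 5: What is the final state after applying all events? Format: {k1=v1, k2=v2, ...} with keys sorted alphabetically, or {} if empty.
Answer: {p=-15, q=-3, r=15}

Derivation:
  after event 1 (t=2: SET p = 7): {p=7}
  after event 2 (t=6: SET r = -19): {p=7, r=-19}
  after event 3 (t=16: SET r = 9): {p=7, r=9}
  after event 4 (t=25: DEL q): {p=7, r=9}
  after event 5 (t=30: DEC p by 13): {p=-6, r=9}
  after event 6 (t=38: DEC p by 9): {p=-15, r=9}
  after event 7 (t=44: INC r by 11): {p=-15, r=20}
  after event 8 (t=47: DEC q by 7): {p=-15, q=-7, r=20}
  after event 9 (t=49: SET r = 15): {p=-15, q=-7, r=15}
  after event 10 (t=59: INC q by 4): {p=-15, q=-3, r=15}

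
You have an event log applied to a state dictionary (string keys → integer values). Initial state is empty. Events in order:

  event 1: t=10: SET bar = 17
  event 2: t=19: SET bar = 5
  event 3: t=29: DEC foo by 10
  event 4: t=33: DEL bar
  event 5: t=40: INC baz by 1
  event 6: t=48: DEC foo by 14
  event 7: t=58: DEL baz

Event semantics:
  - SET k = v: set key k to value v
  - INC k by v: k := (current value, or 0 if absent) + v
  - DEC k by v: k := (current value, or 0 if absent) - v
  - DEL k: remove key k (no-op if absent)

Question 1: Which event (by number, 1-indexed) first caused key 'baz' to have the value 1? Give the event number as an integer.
Answer: 5

Derivation:
Looking for first event where baz becomes 1:
  event 5: baz (absent) -> 1  <-- first match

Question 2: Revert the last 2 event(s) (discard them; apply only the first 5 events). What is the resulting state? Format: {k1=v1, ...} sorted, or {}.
Keep first 5 events (discard last 2):
  after event 1 (t=10: SET bar = 17): {bar=17}
  after event 2 (t=19: SET bar = 5): {bar=5}
  after event 3 (t=29: DEC foo by 10): {bar=5, foo=-10}
  after event 4 (t=33: DEL bar): {foo=-10}
  after event 5 (t=40: INC baz by 1): {baz=1, foo=-10}

Answer: {baz=1, foo=-10}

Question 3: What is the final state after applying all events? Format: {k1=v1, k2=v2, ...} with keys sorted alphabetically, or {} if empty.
Answer: {foo=-24}

Derivation:
  after event 1 (t=10: SET bar = 17): {bar=17}
  after event 2 (t=19: SET bar = 5): {bar=5}
  after event 3 (t=29: DEC foo by 10): {bar=5, foo=-10}
  after event 4 (t=33: DEL bar): {foo=-10}
  after event 5 (t=40: INC baz by 1): {baz=1, foo=-10}
  after event 6 (t=48: DEC foo by 14): {baz=1, foo=-24}
  after event 7 (t=58: DEL baz): {foo=-24}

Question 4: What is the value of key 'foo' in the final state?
Track key 'foo' through all 7 events:
  event 1 (t=10: SET bar = 17): foo unchanged
  event 2 (t=19: SET bar = 5): foo unchanged
  event 3 (t=29: DEC foo by 10): foo (absent) -> -10
  event 4 (t=33: DEL bar): foo unchanged
  event 5 (t=40: INC baz by 1): foo unchanged
  event 6 (t=48: DEC foo by 14): foo -10 -> -24
  event 7 (t=58: DEL baz): foo unchanged
Final: foo = -24

Answer: -24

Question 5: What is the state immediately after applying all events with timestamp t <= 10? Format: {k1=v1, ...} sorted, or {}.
Answer: {bar=17}

Derivation:
Apply events with t <= 10 (1 events):
  after event 1 (t=10: SET bar = 17): {bar=17}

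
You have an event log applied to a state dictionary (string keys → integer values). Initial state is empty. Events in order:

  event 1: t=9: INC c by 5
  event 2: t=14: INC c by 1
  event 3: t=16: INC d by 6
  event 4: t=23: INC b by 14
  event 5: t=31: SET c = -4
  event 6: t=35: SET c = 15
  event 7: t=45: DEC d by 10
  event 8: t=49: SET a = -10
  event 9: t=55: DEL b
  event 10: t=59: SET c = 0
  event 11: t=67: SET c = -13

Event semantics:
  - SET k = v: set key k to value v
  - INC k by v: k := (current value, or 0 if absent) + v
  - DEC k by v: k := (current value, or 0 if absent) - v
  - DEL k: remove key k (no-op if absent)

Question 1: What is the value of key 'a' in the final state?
Answer: -10

Derivation:
Track key 'a' through all 11 events:
  event 1 (t=9: INC c by 5): a unchanged
  event 2 (t=14: INC c by 1): a unchanged
  event 3 (t=16: INC d by 6): a unchanged
  event 4 (t=23: INC b by 14): a unchanged
  event 5 (t=31: SET c = -4): a unchanged
  event 6 (t=35: SET c = 15): a unchanged
  event 7 (t=45: DEC d by 10): a unchanged
  event 8 (t=49: SET a = -10): a (absent) -> -10
  event 9 (t=55: DEL b): a unchanged
  event 10 (t=59: SET c = 0): a unchanged
  event 11 (t=67: SET c = -13): a unchanged
Final: a = -10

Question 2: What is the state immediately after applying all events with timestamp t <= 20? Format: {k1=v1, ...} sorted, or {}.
Apply events with t <= 20 (3 events):
  after event 1 (t=9: INC c by 5): {c=5}
  after event 2 (t=14: INC c by 1): {c=6}
  after event 3 (t=16: INC d by 6): {c=6, d=6}

Answer: {c=6, d=6}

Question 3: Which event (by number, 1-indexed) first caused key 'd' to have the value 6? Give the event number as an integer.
Answer: 3

Derivation:
Looking for first event where d becomes 6:
  event 3: d (absent) -> 6  <-- first match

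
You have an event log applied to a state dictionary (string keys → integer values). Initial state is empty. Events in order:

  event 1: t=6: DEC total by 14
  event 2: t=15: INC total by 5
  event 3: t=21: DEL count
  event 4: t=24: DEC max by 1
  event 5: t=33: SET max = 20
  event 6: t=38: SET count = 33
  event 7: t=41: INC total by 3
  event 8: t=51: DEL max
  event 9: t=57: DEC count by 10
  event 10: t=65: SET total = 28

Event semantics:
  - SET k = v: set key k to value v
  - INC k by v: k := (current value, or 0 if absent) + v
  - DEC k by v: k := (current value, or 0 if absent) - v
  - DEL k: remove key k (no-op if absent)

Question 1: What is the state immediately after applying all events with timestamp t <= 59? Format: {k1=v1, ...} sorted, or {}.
Apply events with t <= 59 (9 events):
  after event 1 (t=6: DEC total by 14): {total=-14}
  after event 2 (t=15: INC total by 5): {total=-9}
  after event 3 (t=21: DEL count): {total=-9}
  after event 4 (t=24: DEC max by 1): {max=-1, total=-9}
  after event 5 (t=33: SET max = 20): {max=20, total=-9}
  after event 6 (t=38: SET count = 33): {count=33, max=20, total=-9}
  after event 7 (t=41: INC total by 3): {count=33, max=20, total=-6}
  after event 8 (t=51: DEL max): {count=33, total=-6}
  after event 9 (t=57: DEC count by 10): {count=23, total=-6}

Answer: {count=23, total=-6}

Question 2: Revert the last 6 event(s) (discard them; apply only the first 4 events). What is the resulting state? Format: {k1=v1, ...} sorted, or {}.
Answer: {max=-1, total=-9}

Derivation:
Keep first 4 events (discard last 6):
  after event 1 (t=6: DEC total by 14): {total=-14}
  after event 2 (t=15: INC total by 5): {total=-9}
  after event 3 (t=21: DEL count): {total=-9}
  after event 4 (t=24: DEC max by 1): {max=-1, total=-9}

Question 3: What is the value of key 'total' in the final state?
Answer: 28

Derivation:
Track key 'total' through all 10 events:
  event 1 (t=6: DEC total by 14): total (absent) -> -14
  event 2 (t=15: INC total by 5): total -14 -> -9
  event 3 (t=21: DEL count): total unchanged
  event 4 (t=24: DEC max by 1): total unchanged
  event 5 (t=33: SET max = 20): total unchanged
  event 6 (t=38: SET count = 33): total unchanged
  event 7 (t=41: INC total by 3): total -9 -> -6
  event 8 (t=51: DEL max): total unchanged
  event 9 (t=57: DEC count by 10): total unchanged
  event 10 (t=65: SET total = 28): total -6 -> 28
Final: total = 28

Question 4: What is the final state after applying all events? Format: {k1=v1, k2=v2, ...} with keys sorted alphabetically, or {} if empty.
Answer: {count=23, total=28}

Derivation:
  after event 1 (t=6: DEC total by 14): {total=-14}
  after event 2 (t=15: INC total by 5): {total=-9}
  after event 3 (t=21: DEL count): {total=-9}
  after event 4 (t=24: DEC max by 1): {max=-1, total=-9}
  after event 5 (t=33: SET max = 20): {max=20, total=-9}
  after event 6 (t=38: SET count = 33): {count=33, max=20, total=-9}
  after event 7 (t=41: INC total by 3): {count=33, max=20, total=-6}
  after event 8 (t=51: DEL max): {count=33, total=-6}
  after event 9 (t=57: DEC count by 10): {count=23, total=-6}
  after event 10 (t=65: SET total = 28): {count=23, total=28}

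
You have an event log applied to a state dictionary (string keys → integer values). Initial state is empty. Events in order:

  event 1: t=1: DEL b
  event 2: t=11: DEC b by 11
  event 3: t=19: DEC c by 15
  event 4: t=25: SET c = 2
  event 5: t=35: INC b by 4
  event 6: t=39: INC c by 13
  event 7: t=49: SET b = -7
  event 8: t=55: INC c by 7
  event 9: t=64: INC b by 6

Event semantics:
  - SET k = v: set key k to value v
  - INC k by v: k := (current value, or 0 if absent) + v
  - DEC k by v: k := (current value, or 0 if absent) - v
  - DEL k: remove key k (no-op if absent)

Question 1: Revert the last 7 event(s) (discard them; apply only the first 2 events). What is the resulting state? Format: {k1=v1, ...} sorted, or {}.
Keep first 2 events (discard last 7):
  after event 1 (t=1: DEL b): {}
  after event 2 (t=11: DEC b by 11): {b=-11}

Answer: {b=-11}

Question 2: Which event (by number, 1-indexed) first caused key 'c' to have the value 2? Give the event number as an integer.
Looking for first event where c becomes 2:
  event 3: c = -15
  event 4: c -15 -> 2  <-- first match

Answer: 4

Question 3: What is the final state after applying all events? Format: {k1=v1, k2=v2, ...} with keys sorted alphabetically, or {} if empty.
Answer: {b=-1, c=22}

Derivation:
  after event 1 (t=1: DEL b): {}
  after event 2 (t=11: DEC b by 11): {b=-11}
  after event 3 (t=19: DEC c by 15): {b=-11, c=-15}
  after event 4 (t=25: SET c = 2): {b=-11, c=2}
  after event 5 (t=35: INC b by 4): {b=-7, c=2}
  after event 6 (t=39: INC c by 13): {b=-7, c=15}
  after event 7 (t=49: SET b = -7): {b=-7, c=15}
  after event 8 (t=55: INC c by 7): {b=-7, c=22}
  after event 9 (t=64: INC b by 6): {b=-1, c=22}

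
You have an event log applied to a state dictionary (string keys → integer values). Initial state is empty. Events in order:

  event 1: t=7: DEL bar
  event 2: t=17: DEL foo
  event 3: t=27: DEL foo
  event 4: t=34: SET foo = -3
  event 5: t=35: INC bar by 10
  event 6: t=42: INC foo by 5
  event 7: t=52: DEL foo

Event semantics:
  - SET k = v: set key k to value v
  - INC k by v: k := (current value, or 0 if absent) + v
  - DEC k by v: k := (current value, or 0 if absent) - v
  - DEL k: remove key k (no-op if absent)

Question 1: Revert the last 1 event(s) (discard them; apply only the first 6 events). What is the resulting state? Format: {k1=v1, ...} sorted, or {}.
Keep first 6 events (discard last 1):
  after event 1 (t=7: DEL bar): {}
  after event 2 (t=17: DEL foo): {}
  after event 3 (t=27: DEL foo): {}
  after event 4 (t=34: SET foo = -3): {foo=-3}
  after event 5 (t=35: INC bar by 10): {bar=10, foo=-3}
  after event 6 (t=42: INC foo by 5): {bar=10, foo=2}

Answer: {bar=10, foo=2}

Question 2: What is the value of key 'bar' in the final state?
Track key 'bar' through all 7 events:
  event 1 (t=7: DEL bar): bar (absent) -> (absent)
  event 2 (t=17: DEL foo): bar unchanged
  event 3 (t=27: DEL foo): bar unchanged
  event 4 (t=34: SET foo = -3): bar unchanged
  event 5 (t=35: INC bar by 10): bar (absent) -> 10
  event 6 (t=42: INC foo by 5): bar unchanged
  event 7 (t=52: DEL foo): bar unchanged
Final: bar = 10

Answer: 10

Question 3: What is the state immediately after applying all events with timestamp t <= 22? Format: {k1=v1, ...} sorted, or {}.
Answer: {}

Derivation:
Apply events with t <= 22 (2 events):
  after event 1 (t=7: DEL bar): {}
  after event 2 (t=17: DEL foo): {}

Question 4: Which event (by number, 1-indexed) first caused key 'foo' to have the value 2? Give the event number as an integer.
Answer: 6

Derivation:
Looking for first event where foo becomes 2:
  event 4: foo = -3
  event 5: foo = -3
  event 6: foo -3 -> 2  <-- first match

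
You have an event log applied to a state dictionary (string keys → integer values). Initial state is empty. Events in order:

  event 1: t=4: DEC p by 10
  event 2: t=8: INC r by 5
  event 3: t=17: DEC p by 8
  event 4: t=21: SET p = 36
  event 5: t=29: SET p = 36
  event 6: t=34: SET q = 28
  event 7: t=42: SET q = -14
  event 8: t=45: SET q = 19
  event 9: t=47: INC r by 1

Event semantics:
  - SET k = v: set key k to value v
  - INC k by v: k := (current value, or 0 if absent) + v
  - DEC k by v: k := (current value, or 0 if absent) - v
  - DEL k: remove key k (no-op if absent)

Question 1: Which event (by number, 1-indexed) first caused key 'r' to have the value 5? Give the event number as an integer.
Answer: 2

Derivation:
Looking for first event where r becomes 5:
  event 2: r (absent) -> 5  <-- first match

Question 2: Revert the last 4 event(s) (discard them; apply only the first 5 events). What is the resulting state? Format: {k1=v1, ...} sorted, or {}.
Answer: {p=36, r=5}

Derivation:
Keep first 5 events (discard last 4):
  after event 1 (t=4: DEC p by 10): {p=-10}
  after event 2 (t=8: INC r by 5): {p=-10, r=5}
  after event 3 (t=17: DEC p by 8): {p=-18, r=5}
  after event 4 (t=21: SET p = 36): {p=36, r=5}
  after event 5 (t=29: SET p = 36): {p=36, r=5}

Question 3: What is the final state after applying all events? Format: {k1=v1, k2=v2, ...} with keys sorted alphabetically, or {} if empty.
Answer: {p=36, q=19, r=6}

Derivation:
  after event 1 (t=4: DEC p by 10): {p=-10}
  after event 2 (t=8: INC r by 5): {p=-10, r=5}
  after event 3 (t=17: DEC p by 8): {p=-18, r=5}
  after event 4 (t=21: SET p = 36): {p=36, r=5}
  after event 5 (t=29: SET p = 36): {p=36, r=5}
  after event 6 (t=34: SET q = 28): {p=36, q=28, r=5}
  after event 7 (t=42: SET q = -14): {p=36, q=-14, r=5}
  after event 8 (t=45: SET q = 19): {p=36, q=19, r=5}
  after event 9 (t=47: INC r by 1): {p=36, q=19, r=6}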